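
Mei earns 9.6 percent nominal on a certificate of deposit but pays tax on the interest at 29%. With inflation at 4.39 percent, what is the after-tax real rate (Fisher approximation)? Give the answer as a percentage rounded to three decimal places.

After-tax nominal return = 9.6% × (1 − 0.29) = 6.8160%.
r ≈ 6.8160% − 4.39% → 2.426%.

2.426%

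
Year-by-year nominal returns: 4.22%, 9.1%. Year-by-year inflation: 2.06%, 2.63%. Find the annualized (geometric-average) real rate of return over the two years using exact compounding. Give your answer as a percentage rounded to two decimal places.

4.19%

Nominal growth factor = 1.0422 × 1.0910 = 1.13704020
Price-level growth factor = 1.0206 × 1.0263 = 1.04744178
Real growth factor = 1.13704020 / 1.04744178 = 1.08554024
Annualized real rate = 1.08554024^(1/2) − 1 = 4.1893% → 4.19%.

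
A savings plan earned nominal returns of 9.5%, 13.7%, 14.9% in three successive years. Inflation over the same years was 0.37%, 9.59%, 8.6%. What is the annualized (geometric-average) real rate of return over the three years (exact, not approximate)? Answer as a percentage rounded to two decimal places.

6.19%

Compound the nominal returns: 1.0950 × 1.1370 × 1.1490 = 1.43052224.
Compound inflation: 1.0037 × 1.0959 × 1.0860 = 1.19455095.
Deflate: 1.43052224 / 1.19455095 = 1.19753975.
Annualized real rate = 1.19753975^(1/3) − 1 = 6.1932% → 6.19%.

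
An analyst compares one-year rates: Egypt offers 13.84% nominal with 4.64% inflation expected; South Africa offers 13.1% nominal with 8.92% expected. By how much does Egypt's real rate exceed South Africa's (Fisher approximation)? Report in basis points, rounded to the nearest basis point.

502 basis points

Egypt: 13.84% − 4.64% = 9.200%
South Africa: 13.1% − 8.92% = 4.180%
Differential = 5.020% → 502 basis points.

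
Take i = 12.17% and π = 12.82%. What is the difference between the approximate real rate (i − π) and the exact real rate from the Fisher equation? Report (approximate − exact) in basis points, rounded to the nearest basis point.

Approximate: r ≈ 12.170% − 12.820% = -0.6500%
Exact: (1 + 0.1217)/(1 + 0.1282) − 1 = -0.5761%
Error = -0.6500% − (-0.5761%) = -0.0739% → -7 basis points.

-7 basis points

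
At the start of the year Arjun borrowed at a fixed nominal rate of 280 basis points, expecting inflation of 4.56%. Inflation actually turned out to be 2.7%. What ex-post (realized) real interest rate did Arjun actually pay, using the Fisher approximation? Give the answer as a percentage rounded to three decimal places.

0.100%

Ex-post: 2.8% − 2.7% = 0.100%
So the realized real rate is 0.100%.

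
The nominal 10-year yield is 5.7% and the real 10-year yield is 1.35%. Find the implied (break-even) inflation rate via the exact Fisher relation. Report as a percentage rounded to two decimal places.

(1 + π) = (1 + i)/(1 + r) = 1.05700 / 1.01350 = 1.042921
Break-even inflation = 1.042921 − 1 → 4.29%.

4.29%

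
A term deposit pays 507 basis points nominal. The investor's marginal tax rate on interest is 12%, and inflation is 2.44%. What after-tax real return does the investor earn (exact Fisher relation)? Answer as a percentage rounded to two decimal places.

1.97%

After-tax nominal return = 5.07% × (1 − 0.12) = 4.4616%.
1 + r = 1.044616 / 1.02440 = 1.019734
After-tax real rate = 1.019734 − 1 → 1.97%.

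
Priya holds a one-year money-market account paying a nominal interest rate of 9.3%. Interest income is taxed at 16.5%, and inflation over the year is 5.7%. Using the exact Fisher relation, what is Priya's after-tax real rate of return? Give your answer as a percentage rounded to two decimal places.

1.95%

After-tax nominal return = 9.3% × (1 − 0.165) = 7.7655%.
1 + r = 1.077655 / 1.05700 = 1.019541
After-tax real rate = 1.019541 − 1 → 1.95%.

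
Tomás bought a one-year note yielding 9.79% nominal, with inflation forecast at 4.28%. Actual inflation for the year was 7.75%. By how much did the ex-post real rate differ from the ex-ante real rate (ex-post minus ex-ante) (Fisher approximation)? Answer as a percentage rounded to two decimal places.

-3.47%

Ex-ante: 9.79% − 4.28% = 5.510%
Ex-post: 9.79% − 7.75% = 2.040%
Difference (ex-post − ex-ante) = -3.4700% → -3.47%.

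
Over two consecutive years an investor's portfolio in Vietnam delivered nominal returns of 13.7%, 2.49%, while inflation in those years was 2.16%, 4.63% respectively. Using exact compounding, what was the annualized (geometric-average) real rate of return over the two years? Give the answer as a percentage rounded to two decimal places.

4.41%

Compound the nominal returns: 1.1370 × 1.0249 = 1.16531130.
Compound inflation: 1.0216 × 1.0463 = 1.06890008.
Deflate: 1.16531130 / 1.06890008 = 1.09019666.
Annualized real rate = 1.09019666^(1/2) − 1 = 4.4125% → 4.41%.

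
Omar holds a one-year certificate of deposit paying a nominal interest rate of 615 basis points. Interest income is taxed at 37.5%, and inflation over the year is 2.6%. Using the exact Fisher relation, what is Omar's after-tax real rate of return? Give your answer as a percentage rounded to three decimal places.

1.212%

After-tax nominal return = 6.15% × (1 − 0.375) = 3.84375%.
1 + r = 1.0384375 / 1.02600 = 1.012122
After-tax real rate = 1.012122 − 1 → 1.212%.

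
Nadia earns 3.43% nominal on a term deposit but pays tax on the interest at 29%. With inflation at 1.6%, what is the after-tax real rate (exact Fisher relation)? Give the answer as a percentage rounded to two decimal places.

After-tax nominal return = 3.43% × (1 − 0.29) = 2.4353%.
1 + r = 1.024353 / 1.01600 = 1.008221
After-tax real rate = 1.008221 − 1 → 0.82%.

0.82%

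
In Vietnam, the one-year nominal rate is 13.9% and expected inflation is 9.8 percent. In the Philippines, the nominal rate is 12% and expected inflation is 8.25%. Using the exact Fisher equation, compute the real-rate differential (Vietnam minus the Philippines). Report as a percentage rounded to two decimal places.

0.27%

Vietnam: (1 + 0.1390)/(1 + 0.0980) − 1 = 3.7341%
The Philippines: (1 + 0.1200)/(1 + 0.0825) − 1 = 3.4642%
Differential = 3.7341% − 3.4642% = 0.2699% → 0.27%.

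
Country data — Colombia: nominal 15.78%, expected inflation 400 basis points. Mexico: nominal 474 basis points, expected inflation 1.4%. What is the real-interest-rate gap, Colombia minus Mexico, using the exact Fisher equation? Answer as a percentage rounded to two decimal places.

Colombia: (1 + 0.1578)/(1 + 0.0400) − 1 = 11.3269%
Mexico: (1 + 0.0474)/(1 + 0.0140) − 1 = 3.2939%
Differential = 11.3269% − 3.2939% = 8.0330% → 8.03%.

8.03%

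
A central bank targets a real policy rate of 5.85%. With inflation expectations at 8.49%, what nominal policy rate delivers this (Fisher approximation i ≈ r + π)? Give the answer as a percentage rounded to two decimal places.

14.34%

i ≈ r + π = 5.85% + 8.49% = 14.34%.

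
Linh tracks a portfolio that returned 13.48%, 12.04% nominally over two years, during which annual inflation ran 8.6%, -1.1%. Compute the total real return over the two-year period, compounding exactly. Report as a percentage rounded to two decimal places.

Compound the nominal returns: 1.1348 × 1.1204 = 1.271430.
Compound inflation: 1.0860 × 0.9890 = 1.074054.
Deflate: 1.271430 / 1.074054 = 1.183767.
Total real return = 1.183767 − 1 → 18.38%.

18.38%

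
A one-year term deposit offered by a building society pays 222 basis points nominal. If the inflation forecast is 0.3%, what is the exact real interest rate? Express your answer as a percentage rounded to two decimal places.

1.91%

1 + r = 1.02220 / 1.00300 = 1.019143
r = 1.019143 − 1 = 1.9143%, i.e. 1.91%.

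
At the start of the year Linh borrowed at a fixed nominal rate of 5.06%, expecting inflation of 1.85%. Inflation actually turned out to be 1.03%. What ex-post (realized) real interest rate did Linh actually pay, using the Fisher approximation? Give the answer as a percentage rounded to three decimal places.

Ex-post: 5.06% − 1.03% = 4.030%
So the realized real rate is 4.030%.

4.030%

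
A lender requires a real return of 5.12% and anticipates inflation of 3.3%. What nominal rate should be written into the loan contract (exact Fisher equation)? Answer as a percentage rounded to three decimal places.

8.589%

(1 + i) = (1 + r)(1 + π) = 1.05120 × 1.03300 = 1.0858896
i = 1.0858896 − 1, so the required nominal rate is 8.589%.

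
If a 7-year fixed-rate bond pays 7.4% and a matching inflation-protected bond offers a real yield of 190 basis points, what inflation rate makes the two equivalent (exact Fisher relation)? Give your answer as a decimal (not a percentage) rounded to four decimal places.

(1 + π) = (1 + i)/(1 + r) = 1.07400 / 1.01900 = 1.053974
Break-even inflation = 1.053974 − 1 → 0.0540.

0.0540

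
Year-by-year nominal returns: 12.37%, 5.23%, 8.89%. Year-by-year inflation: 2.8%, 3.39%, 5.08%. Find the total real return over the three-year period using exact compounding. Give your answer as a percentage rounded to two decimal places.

15.29%

Nominal growth factor = 1.1237 × 1.0523 × 1.0889 = 1.287591
Price-level growth factor = 1.0280 × 1.0339 × 1.0508 = 1.116842
Real growth factor = 1.287591 / 1.116842 = 1.152886
Total real return = 1.152886 − 1 → 15.29%.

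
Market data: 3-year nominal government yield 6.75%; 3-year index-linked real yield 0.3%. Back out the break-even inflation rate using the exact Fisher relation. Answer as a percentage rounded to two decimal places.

6.43%

(1 + π) = (1 + i)/(1 + r) = 1.06750 / 1.00300 = 1.064307
Break-even inflation = 1.064307 − 1 → 6.43%.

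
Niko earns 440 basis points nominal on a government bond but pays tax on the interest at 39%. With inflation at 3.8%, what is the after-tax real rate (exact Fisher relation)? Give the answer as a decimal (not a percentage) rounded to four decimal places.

After-tax nominal return = 4.4% × (1 − 0.39) = 2.6840%.
1 + r = 1.02684 / 1.03800 = 0.989249
After-tax real rate = 0.989249 − 1 → -0.0108.

-0.0108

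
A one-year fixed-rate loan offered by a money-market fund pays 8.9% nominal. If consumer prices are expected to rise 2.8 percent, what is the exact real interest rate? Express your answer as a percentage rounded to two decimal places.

5.93%

1 + r = 1.08900 / 1.02800 = 1.059339
r = 1.059339 − 1 = 5.9339%, i.e. 5.93%.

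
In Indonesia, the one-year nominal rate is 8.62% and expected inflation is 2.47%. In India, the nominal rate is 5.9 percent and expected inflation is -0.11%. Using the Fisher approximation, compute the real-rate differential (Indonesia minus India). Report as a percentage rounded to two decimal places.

Indonesia: 8.62% − 2.47% = 6.150%
India: 5.9% − (-0.11%) = 6.010%
Differential = 0.140% → 0.14%.

0.14%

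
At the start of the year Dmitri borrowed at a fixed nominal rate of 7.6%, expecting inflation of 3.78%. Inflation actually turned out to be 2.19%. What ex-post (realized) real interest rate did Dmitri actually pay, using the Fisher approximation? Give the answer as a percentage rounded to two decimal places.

Ex-post: 7.6% − 2.19% = 5.410%
So the realized real rate is 5.41%.

5.41%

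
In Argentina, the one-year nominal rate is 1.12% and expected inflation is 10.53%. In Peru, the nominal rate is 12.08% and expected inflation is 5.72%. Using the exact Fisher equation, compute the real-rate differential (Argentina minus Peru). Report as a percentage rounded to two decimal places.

-14.53%

Argentina: (1 + 0.0112)/(1 + 0.1053) − 1 = -8.5135%
Peru: (1 + 0.1208)/(1 + 0.0572) − 1 = 6.0159%
Differential = -8.5135% − 6.0159% = -14.5294% → -14.53%.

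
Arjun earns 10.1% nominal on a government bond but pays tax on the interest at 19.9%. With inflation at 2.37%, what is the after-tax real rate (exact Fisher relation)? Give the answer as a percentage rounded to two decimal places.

5.59%

After-tax nominal return = 10.1% × (1 − 0.199) = 8.0901%.
1 + r = 1.080901 / 1.02370 = 1.055877
After-tax real rate = 1.055877 − 1 → 5.59%.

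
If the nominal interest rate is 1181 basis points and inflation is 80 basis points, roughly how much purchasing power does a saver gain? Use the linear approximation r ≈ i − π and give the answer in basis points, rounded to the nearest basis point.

1101 basis points

r ≈ i − π = 11.81% − 0.8% = 1101 basis points.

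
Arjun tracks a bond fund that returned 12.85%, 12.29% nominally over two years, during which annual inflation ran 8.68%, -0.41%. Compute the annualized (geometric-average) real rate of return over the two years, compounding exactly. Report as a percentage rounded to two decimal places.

8.20%

Nominal growth factor = 1.1285 × 1.1229 = 1.26719265
Price-level growth factor = 1.0868 × 0.9959 = 1.08234412
Real growth factor = 1.26719265 / 1.08234412 = 1.17078536
Annualized real rate = 1.17078536^(1/2) − 1 = 8.2028% → 8.20%.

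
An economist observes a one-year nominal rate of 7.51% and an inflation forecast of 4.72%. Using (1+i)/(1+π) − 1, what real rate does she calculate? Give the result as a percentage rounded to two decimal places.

2.66%

1 + r = 1.07510 / 1.04720 = 1.026642
r = 1.026642 − 1 = 2.6642%, i.e. 2.66%.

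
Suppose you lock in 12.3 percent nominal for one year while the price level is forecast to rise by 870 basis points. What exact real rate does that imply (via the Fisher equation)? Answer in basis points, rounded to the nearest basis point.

331 basis points

By the Fisher equation, 1 + r = (1 + i)/(1 + π).
1 + r = 1.12300 / 1.08700 = 1.033119
r = 1.033119 − 1 = 3.3119%, i.e. 331 basis points.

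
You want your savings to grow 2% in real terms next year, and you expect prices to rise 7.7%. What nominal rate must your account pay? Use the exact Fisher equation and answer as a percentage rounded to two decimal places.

9.85%

(1 + i) = (1 + r)(1 + π) = 1.02000 × 1.07700 = 1.09854
i = 1.09854 − 1, so the required nominal rate is 9.85%.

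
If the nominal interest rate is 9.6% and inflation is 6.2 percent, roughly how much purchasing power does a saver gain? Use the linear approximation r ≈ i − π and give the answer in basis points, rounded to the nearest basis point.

r ≈ i − π = 9.6% − 6.2% = 340 basis points.

340 basis points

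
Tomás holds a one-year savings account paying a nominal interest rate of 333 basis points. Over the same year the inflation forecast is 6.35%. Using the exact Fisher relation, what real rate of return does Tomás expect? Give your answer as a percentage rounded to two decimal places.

1 + r = 1.03330 / 1.06350 = 0.971603
r = 0.971603 − 1 = -2.8397%, i.e. -2.84%.

-2.84%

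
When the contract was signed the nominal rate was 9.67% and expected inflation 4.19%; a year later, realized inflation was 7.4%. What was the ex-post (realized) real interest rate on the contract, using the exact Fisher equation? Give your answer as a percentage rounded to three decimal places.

Ex-post: (1 + 0.0967)/(1 + 0.0740) − 1 = 2.1136%
So the realized real rate is 2.114%.

2.114%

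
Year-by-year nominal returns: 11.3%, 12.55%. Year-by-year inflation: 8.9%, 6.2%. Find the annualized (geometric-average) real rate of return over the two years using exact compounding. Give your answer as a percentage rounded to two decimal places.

Compound the nominal returns: 1.1130 × 1.1255 = 1.25268150.
Compound inflation: 1.0890 × 1.0620 = 1.15651800.
Deflate: 1.25268150 / 1.15651800 = 1.08314916.
Annualized real rate = 1.08314916^(1/2) − 1 = 4.0745% → 4.07%.

4.07%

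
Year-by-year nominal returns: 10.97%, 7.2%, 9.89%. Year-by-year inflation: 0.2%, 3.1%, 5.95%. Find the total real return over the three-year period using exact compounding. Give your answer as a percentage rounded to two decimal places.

19.43%

Nominal growth factor = 1.1097 × 1.0720 × 1.0989 = 1.307250
Price-level growth factor = 1.0020 × 1.0310 × 1.0595 = 1.094529
Real growth factor = 1.307250 / 1.094529 = 1.194349
Total real return = 1.194349 − 1 → 19.43%.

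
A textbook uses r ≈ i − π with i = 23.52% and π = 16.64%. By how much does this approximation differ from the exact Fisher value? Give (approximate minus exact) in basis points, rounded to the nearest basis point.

Approximate: r ≈ 23.520% − 16.640% = 6.8800%
Exact: (1 + 0.2352)/(1 + 0.1664) − 1 = 5.8985%
Error = 6.8800% − 5.8985% = 0.9815% → 98 basis points.

98 basis points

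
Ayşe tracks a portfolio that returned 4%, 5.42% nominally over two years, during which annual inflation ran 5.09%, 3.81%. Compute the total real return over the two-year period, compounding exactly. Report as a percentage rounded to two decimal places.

0.50%

Compound the nominal returns: 1.0400 × 1.0542 = 1.096368.
Compound inflation: 1.0509 × 1.0381 = 1.090939.
Deflate: 1.096368 / 1.090939 = 1.004976.
Total real return = 1.004976 − 1 → 0.50%.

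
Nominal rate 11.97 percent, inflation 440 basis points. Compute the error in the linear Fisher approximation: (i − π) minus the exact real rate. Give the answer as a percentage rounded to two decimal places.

Approximate: r ≈ 11.970% − 4.400% = 7.5700%
Exact: (1 + 0.1197)/(1 + 0.0440) − 1 = 7.2510%
Error = 7.5700% − 7.2510% = 0.3190% → 0.32%.

0.32%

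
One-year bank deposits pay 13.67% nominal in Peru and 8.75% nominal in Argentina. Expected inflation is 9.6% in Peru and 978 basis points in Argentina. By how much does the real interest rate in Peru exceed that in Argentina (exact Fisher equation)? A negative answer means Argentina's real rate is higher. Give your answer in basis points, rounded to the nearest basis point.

465 basis points

Peru: (1 + 0.1367)/(1 + 0.0960) − 1 = 3.7135%
Argentina: (1 + 0.0875)/(1 + 0.0978) − 1 = -0.9382%
Differential = 3.7135% − (-0.9382%) = 4.6517% → 465 basis points.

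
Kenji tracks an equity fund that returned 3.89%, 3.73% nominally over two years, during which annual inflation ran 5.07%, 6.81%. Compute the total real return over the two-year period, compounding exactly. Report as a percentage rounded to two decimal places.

Nominal growth factor = 1.0389 × 1.0373 = 1.077651
Price-level growth factor = 1.0507 × 1.0681 = 1.122253
Real growth factor = 1.077651 / 1.122253 = 0.960257
Total real return = 0.960257 − 1 → -3.97%.

-3.97%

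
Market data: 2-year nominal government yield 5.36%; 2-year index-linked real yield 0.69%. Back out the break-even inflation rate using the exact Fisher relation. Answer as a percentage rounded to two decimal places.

4.64%

(1 + π) = (1 + i)/(1 + r) = 1.05360 / 1.00690 = 1.046380
Break-even inflation = 1.046380 − 1 → 4.64%.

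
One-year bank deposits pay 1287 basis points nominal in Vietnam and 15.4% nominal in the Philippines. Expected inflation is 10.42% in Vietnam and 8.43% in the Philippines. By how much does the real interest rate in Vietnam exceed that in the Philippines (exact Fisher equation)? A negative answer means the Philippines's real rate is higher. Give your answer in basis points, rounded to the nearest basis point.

-421 basis points

Vietnam: (1 + 0.1287)/(1 + 0.1042) − 1 = 2.2188%
The Philippines: (1 + 0.1540)/(1 + 0.0843) − 1 = 6.4281%
Differential = 2.2188% − 6.4281% = -4.2093% → -421 basis points.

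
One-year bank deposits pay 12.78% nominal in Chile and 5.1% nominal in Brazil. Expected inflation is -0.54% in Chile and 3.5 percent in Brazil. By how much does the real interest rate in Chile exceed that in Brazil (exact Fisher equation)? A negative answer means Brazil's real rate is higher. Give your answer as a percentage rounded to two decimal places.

11.85%

Chile: (1 + 0.1278)/(1 − 0.0054) − 1 = 13.3923%
Brazil: (1 + 0.0510)/(1 + 0.0350) − 1 = 1.5459%
Differential = 13.3923% − 1.5459% = 11.8464% → 11.85%.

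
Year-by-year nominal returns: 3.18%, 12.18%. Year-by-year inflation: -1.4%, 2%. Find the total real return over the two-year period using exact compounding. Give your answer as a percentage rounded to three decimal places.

Compound the nominal returns: 1.0318 × 1.1218 = 1.157473.
Compound inflation: 0.9860 × 1.0200 = 1.005720.
Deflate: 1.157473 / 1.005720 = 1.150890.
Total real return = 1.150890 − 1 → 15.089%.

15.089%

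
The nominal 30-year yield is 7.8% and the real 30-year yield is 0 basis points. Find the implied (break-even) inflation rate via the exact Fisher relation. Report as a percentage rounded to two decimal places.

7.80%

(1 + π) = (1 + i)/(1 + r) = 1.07800 / 1.00000 = 1.078000
Break-even inflation = 1.078000 − 1 → 7.80%.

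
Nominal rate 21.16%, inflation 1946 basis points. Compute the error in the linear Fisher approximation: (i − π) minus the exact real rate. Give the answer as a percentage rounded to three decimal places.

0.277%

Approximate: r ≈ 21.160% − 19.460% = 1.7000%
Exact: (1 + 0.2116)/(1 + 0.1946) − 1 = 1.4231%
Error = 1.7000% − 1.4231% = 0.2769% → 0.277%.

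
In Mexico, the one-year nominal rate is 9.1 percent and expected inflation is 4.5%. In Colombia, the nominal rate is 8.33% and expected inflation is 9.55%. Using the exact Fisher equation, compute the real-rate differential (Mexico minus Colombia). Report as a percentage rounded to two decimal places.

5.52%

Mexico: (1 + 0.0910)/(1 + 0.0450) − 1 = 4.4019%
Colombia: (1 + 0.0833)/(1 + 0.0955) − 1 = -1.1136%
Differential = 4.4019% − (-1.1136%) = 5.5156% → 5.52%.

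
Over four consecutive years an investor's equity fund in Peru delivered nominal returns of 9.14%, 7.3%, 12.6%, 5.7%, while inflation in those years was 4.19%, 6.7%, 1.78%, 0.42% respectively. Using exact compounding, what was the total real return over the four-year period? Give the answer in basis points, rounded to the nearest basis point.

Compound the nominal returns: 1.0914 × 1.0730 × 1.1260 × 1.0570 = 1.393789.
Compound inflation: 1.0419 × 1.0670 × 1.0178 × 1.0042 = 1.136248.
Deflate: 1.393789 / 1.136248 = 1.226659.
Total real return = 1.226659 − 1 → 2267 basis points.

2267 basis points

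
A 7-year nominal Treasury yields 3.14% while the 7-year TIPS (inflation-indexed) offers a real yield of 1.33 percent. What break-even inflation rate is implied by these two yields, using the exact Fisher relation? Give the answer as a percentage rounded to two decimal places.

(1 + π) = (1 + i)/(1 + r) = 1.03140 / 1.01330 = 1.017862
Break-even inflation = 1.017862 − 1 → 1.79%.

1.79%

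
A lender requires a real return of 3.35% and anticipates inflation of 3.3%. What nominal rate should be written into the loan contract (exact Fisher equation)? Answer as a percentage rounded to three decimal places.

6.761%

(1 + i) = (1 + r)(1 + π) = 1.03350 × 1.03300 = 1.0676055
i = 1.0676055 − 1, so the required nominal rate is 6.761%.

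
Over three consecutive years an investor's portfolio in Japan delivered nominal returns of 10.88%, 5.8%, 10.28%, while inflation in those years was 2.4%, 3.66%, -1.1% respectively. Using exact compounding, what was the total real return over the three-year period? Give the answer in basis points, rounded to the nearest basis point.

2323 basis points

Compound the nominal returns: 1.1088 × 1.0580 × 1.1028 = 1.293706.
Compound inflation: 1.0240 × 1.0366 × 0.9890 = 1.049802.
Deflate: 1.293706 / 1.049802 = 1.232333.
Total real return = 1.232333 − 1 → 2323 basis points.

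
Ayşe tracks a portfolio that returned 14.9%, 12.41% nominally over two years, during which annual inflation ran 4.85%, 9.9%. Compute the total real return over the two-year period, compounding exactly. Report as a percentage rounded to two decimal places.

12.09%

Nominal growth factor = 1.1490 × 1.1241 = 1.291591
Price-level growth factor = 1.0485 × 1.0990 = 1.152302
Real growth factor = 1.291591 / 1.152302 = 1.120879
Total real return = 1.120879 − 1 → 12.09%.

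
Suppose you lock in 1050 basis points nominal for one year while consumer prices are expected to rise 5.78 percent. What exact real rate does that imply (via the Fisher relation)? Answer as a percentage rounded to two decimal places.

4.46%

By the Fisher relation, 1 + r = (1 + i)/(1 + π).
1 + r = 1.10500 / 1.05780 = 1.044621
r = 1.044621 − 1 = 4.4621%, i.e. 4.46%.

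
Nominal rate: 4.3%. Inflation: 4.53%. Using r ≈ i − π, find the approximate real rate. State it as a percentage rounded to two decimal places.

r ≈ i − π = 4.3% − 4.53% = -0.23%.

-0.23%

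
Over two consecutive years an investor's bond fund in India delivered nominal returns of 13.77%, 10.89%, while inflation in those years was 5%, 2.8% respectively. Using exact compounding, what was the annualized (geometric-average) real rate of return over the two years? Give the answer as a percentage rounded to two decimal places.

8.11%

Nominal growth factor = 1.1377 × 1.1089 = 1.26159553
Price-level growth factor = 1.0500 × 1.0280 = 1.07940000
Real growth factor = 1.26159553 / 1.07940000 = 1.16879334
Annualized real rate = 1.16879334^(1/2) − 1 = 8.1107% → 8.11%.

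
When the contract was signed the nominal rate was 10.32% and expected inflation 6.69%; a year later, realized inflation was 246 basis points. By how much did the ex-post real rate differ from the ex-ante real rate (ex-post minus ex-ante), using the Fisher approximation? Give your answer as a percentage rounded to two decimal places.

Ex-ante: 10.32% − 6.69% = 3.630%
Ex-post: 10.32% − 2.46% = 7.860%
Difference (ex-post − ex-ante) = 4.2300% → 4.23%.

4.23%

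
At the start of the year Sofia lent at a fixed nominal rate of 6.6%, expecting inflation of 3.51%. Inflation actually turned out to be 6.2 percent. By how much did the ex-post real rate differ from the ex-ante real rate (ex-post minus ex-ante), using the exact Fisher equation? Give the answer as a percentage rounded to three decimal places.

Ex-ante: (1 + 0.0660)/(1 + 0.0351) − 1 = 2.9852%
Ex-post: (1 + 0.0660)/(1 + 0.0620) − 1 = 0.3766%
Difference (ex-post − ex-ante) = -2.6086% → -2.609%.

-2.609%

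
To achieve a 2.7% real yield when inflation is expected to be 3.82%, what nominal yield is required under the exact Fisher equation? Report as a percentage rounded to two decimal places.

(1 + i) = (1 + r)(1 + π) = 1.02700 × 1.03820 = 1.0662314
i = 1.0662314 − 1, so the required nominal rate is 6.62%.

6.62%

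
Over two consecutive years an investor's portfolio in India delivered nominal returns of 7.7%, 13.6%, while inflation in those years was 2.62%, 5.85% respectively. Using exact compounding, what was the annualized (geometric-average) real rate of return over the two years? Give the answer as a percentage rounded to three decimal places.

6.129%

Compound the nominal returns: 1.0770 × 1.1360 = 1.22347200.
Compound inflation: 1.0262 × 1.0585 = 1.08623270.
Deflate: 1.22347200 / 1.08623270 = 1.12634429.
Annualized real rate = 1.12634429^(1/2) − 1 = 6.1294% → 6.129%.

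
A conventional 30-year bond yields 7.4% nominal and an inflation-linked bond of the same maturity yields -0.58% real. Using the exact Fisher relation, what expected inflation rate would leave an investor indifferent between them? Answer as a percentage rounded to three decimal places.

8.027%

(1 + π) = (1 + i)/(1 + r) = 1.07400 / 0.99420 = 1.080266
Break-even inflation = 1.080266 − 1 → 8.027%.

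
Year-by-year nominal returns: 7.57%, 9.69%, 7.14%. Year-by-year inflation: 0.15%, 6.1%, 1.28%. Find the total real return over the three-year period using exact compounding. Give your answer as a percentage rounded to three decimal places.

17.468%

Compound the nominal returns: 1.0757 × 1.0969 × 1.0714 = 1.264183.
Compound inflation: 1.0015 × 1.0610 × 1.0128 = 1.076193.
Deflate: 1.264183 / 1.076193 = 1.174681.
Total real return = 1.174681 − 1 → 17.468%.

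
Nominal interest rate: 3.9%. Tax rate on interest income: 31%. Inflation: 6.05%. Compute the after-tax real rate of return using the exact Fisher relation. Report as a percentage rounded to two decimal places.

-3.17%

After-tax nominal return = 3.9% × (1 − 0.31) = 2.6910%.
1 + r = 1.02691 / 1.06050 = 0.968326
After-tax real rate = 0.968326 − 1 → -3.17%.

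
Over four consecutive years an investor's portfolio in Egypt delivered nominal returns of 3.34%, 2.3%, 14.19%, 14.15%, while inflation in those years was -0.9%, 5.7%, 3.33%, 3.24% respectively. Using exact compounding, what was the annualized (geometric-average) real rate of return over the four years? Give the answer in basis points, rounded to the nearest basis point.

538 basis points

Compound the nominal returns: 1.0334 × 1.0230 × 1.1419 × 1.1415 = 1.37799639.
Compound inflation: 0.9910 × 1.0570 × 1.0333 × 1.0324 = 1.11743705.
Deflate: 1.37799639 / 1.11743705 = 1.23317585.
Annualized real rate = 1.23317585^(1/4) − 1 = 5.3795% → 538 basis points.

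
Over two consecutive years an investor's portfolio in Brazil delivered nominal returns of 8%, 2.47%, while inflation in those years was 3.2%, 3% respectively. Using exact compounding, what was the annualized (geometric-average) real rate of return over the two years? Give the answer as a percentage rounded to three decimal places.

Compound the nominal returns: 1.0800 × 1.0247 = 1.10667600.
Compound inflation: 1.0320 × 1.0300 = 1.06296000.
Deflate: 1.10667600 / 1.06296000 = 1.04112667.
Annualized real rate = 1.04112667^(1/2) − 1 = 2.0356% → 2.036%.

2.036%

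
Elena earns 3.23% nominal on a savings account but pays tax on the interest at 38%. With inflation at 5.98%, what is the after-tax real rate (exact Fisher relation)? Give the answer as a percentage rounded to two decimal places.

-3.75%

After-tax nominal return = 3.23% × (1 − 0.38) = 2.0026%.
1 + r = 1.020026 / 1.05980 = 0.962470
After-tax real rate = 0.962470 − 1 → -3.75%.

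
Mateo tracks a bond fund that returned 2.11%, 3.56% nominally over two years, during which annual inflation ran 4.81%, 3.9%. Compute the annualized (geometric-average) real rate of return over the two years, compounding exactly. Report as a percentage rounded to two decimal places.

-1.46%

Nominal growth factor = 1.0211 × 1.0356 = 1.05745116
Price-level growth factor = 1.0481 × 1.0390 = 1.08897590
Real growth factor = 1.05745116 / 1.08897590 = 0.97105102
Annualized real rate = 0.97105102^(1/2) − 1 = -1.4581% → -1.46%.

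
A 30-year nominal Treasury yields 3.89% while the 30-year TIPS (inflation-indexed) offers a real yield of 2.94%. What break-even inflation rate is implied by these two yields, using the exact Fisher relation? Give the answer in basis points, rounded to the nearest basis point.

(1 + π) = (1 + i)/(1 + r) = 1.03890 / 1.02940 = 1.009229
Break-even inflation = 1.009229 − 1 → 92 basis points.

92 basis points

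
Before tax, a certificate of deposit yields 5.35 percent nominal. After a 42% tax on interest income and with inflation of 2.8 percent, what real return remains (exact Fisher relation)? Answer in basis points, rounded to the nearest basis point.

After-tax nominal return = 5.35% × (1 − 0.42) = 3.1030%.
1 + r = 1.03103 / 1.02800 = 1.002947
After-tax real rate = 1.002947 − 1 → 29 basis points.

29 basis points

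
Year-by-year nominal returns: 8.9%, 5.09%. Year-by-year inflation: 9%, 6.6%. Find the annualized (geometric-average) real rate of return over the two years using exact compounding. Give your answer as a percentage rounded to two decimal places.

-0.76%

Compound the nominal returns: 1.0890 × 1.0509 = 1.14443010.
Compound inflation: 1.0900 × 1.0660 = 1.16194000.
Deflate: 1.14443010 / 1.16194000 = 0.98493046.
Annualized real rate = 0.98493046^(1/2) − 1 = -0.7563% → -0.76%.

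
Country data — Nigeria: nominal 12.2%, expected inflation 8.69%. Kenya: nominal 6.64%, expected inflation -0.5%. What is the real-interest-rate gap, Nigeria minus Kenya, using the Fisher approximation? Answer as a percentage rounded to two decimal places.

Nigeria: 12.2% − 8.69% = 3.510%
Kenya: 6.64% − (-0.5%) = 7.140%
Differential = -3.630% → -3.63%.

-3.63%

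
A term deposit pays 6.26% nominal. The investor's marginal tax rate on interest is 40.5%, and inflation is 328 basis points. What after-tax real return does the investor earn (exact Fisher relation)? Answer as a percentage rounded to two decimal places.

0.43%

After-tax nominal return = 6.26% × (1 − 0.405) = 3.7247%.
1 + r = 1.037247 / 1.03280 = 1.004306
After-tax real rate = 1.004306 − 1 → 0.43%.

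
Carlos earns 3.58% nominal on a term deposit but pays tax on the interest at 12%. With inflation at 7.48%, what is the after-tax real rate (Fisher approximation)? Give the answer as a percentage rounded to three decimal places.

-4.330%

After-tax nominal return = 3.58% × (1 − 0.12) = 3.1504%.
r ≈ 3.1504% − 7.48% → -4.330%.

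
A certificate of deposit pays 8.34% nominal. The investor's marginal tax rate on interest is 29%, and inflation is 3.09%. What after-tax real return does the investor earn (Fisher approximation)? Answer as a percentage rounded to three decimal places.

2.831%

After-tax nominal return = 8.34% × (1 − 0.29) = 5.9214%.
r ≈ 5.9214% − 3.09% → 2.831%.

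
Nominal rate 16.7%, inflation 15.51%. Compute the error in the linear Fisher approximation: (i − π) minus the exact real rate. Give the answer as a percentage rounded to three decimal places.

0.160%

Approximate: r ≈ 16.700% − 15.510% = 1.1900%
Exact: (1 + 0.1670)/(1 + 0.1551) − 1 = 1.0302%
Error = 1.1900% − 1.0302% = 0.1598% → 0.160%.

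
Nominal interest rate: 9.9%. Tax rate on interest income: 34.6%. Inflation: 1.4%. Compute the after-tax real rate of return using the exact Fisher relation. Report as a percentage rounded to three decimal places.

After-tax nominal return = 9.9% × (1 − 0.346) = 6.4746%.
1 + r = 1.064746 / 1.01400 = 1.0500454
After-tax real rate = 1.0500454 − 1 → 5.005%.

5.005%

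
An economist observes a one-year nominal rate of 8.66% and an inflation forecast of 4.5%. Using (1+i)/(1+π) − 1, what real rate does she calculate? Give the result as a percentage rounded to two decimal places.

3.98%

1 + r = 1.08660 / 1.04500 = 1.039809
r = 1.039809 − 1 = 3.9809%, i.e. 3.98%.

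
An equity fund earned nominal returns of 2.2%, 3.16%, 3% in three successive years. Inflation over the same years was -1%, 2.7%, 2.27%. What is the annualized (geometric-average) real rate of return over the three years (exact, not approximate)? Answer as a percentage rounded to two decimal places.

1.46%

Compound the nominal returns: 1.0220 × 1.0316 × 1.0300 = 1.08592406.
Compound inflation: 0.9900 × 1.0270 × 1.0227 = 1.03980977.
Deflate: 1.08592406 / 1.03980977 = 1.04434877.
Annualized real rate = 1.04434877^(1/3) − 1 = 1.4570% → 1.46%.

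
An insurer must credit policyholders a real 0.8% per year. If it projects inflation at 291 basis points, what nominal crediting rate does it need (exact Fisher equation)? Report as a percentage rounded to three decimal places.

3.733%

(1 + i) = (1 + r)(1 + π) = 1.00800 × 1.02910 = 1.0373328
i = 1.0373328 − 1, so the required nominal rate is 3.733%.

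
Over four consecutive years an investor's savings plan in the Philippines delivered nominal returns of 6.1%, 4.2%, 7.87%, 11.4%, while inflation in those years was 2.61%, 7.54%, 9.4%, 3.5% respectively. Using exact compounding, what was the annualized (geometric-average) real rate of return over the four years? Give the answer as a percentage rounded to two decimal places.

1.55%

Compound the nominal returns: 1.0610 × 1.0420 × 1.0787 × 1.1140 = 1.32852268.
Compound inflation: 1.0261 × 1.0754 × 1.0940 × 1.0350 = 1.24944571.
Deflate: 1.32852268 / 1.24944571 = 1.06328964.
Annualized real rate = 1.06328964^(1/4) − 1 = 1.5460% → 1.55%.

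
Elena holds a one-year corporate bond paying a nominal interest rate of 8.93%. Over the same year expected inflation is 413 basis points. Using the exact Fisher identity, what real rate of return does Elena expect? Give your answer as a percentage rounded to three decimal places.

4.610%

1 + r = 1.08930 / 1.04130 = 1.046096
r = 1.046096 − 1 = 4.6096%, i.e. 4.610%.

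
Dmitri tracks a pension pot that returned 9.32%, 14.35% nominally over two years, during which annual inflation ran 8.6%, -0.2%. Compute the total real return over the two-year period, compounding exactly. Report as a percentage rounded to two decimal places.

Compound the nominal returns: 1.0932 × 1.1435 = 1.250074.
Compound inflation: 1.0860 × 0.9980 = 1.083828.
Deflate: 1.250074 / 1.083828 = 1.153388.
Total real return = 1.153388 − 1 → 15.34%.

15.34%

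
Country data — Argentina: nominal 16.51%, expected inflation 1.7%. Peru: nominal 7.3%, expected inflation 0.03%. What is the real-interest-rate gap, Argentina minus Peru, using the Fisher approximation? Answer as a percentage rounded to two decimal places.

Argentina: 16.51% − 1.7% = 14.810%
Peru: 7.3% − 0.03% = 7.270%
Differential = 7.540% → 7.54%.

7.54%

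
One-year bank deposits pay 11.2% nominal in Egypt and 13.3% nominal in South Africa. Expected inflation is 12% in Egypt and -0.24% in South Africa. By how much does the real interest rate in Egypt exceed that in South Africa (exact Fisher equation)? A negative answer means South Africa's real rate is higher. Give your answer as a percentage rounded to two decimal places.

Egypt: (1 + 0.1120)/(1 + 0.1200) − 1 = -0.7143%
South Africa: (1 + 0.1330)/(1 − 0.0024) − 1 = 13.5726%
Differential = -0.7143% − 13.5726% = -14.2869% → -14.29%.

-14.29%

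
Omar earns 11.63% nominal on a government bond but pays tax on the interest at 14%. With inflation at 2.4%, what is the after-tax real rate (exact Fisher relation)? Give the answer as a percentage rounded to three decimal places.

After-tax nominal return = 11.63% × (1 − 0.14) = 10.0018%.
1 + r = 1.100018 / 1.02400 = 1.074236
After-tax real rate = 1.074236 − 1 → 7.424%.

7.424%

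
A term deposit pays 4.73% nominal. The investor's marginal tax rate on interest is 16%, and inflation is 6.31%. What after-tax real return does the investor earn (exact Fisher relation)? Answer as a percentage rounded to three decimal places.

After-tax nominal return = 4.73% × (1 − 0.16) = 3.9732%.
1 + r = 1.039732 / 1.06310 = 0.978019
After-tax real rate = 0.978019 − 1 → -2.198%.

-2.198%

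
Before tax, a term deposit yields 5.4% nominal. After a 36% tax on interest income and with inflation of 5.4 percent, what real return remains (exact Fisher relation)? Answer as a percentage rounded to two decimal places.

-1.84%

After-tax nominal return = 5.4% × (1 − 0.36) = 3.4560%.
1 + r = 1.03456 / 1.05400 = 0.981556
After-tax real rate = 0.981556 − 1 → -1.84%.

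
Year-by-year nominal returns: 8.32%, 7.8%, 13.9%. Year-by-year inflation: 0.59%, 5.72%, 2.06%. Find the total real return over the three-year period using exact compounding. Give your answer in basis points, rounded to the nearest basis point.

2254 basis points

Compound the nominal returns: 1.0832 × 1.0780 × 1.1390 = 1.329998.
Compound inflation: 1.0059 × 1.0572 × 1.0206 = 1.085344.
Deflate: 1.329998 / 1.085344 = 1.225416.
Total real return = 1.225416 − 1 → 2254 basis points.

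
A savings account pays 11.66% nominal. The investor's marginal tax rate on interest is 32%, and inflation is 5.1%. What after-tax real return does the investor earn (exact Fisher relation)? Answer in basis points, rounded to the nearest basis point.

269 basis points

After-tax nominal return = 11.66% × (1 − 0.32) = 7.9288%.
1 + r = 1.079288 / 1.05100 = 1.026915
After-tax real rate = 1.026915 − 1 → 269 basis points.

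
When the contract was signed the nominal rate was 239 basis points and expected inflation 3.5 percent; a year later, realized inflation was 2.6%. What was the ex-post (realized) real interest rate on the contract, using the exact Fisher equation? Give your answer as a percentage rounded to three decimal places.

-0.205%

Ex-post: (1 + 0.0239)/(1 + 0.0260) − 1 = -0.2047%
So the realized real rate is -0.205%.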